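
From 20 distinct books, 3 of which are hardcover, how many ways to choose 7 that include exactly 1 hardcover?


Choose 1 of the 3 hardcovers and 6 of the other 17 books:
C(3,1)×C(17,6) = 3×12376 = 37128

37128


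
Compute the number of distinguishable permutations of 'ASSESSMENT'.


Letters: 10, freq: {'A': 1, 'S': 4, 'E': 2, 'M': 1, 'N': 1, 'T': 1}
10!/(1!×4!×2!×1!×1!×1!) = 3628800/48 = 75600

75600


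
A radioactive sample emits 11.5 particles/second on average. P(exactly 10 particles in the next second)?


Poisson(λ=11.5): P(X=10) = e^(-λ)×λ^k/k!
= e^(-11.5) × 11.5^10 / 10!
≈ 1.01300936e-05 × 40455577357.1 / 3628800 ≈ 0.112935

P(X=10) ≈ 0.112935 ≈ 11.29%


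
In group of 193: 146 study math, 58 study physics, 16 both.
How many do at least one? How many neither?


|A∪B| = 146+58-16 = 188
Neither = 193-188 = 5

At least one: 188; Neither: 5


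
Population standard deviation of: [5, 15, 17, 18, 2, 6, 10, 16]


Mean = 89/8
  (5-89/8)²=2401/64
  (15-89/8)²=961/64
  (17-89/8)²=2209/64
  (18-89/8)²=3025/64
  (2-89/8)²=5329/64
  (6-89/8)²=1681/64
  (10-89/8)²=81/64
  (16-89/8)²=1521/64
Σ(x-μ)² = 2151/8
σ² = (2151/8)/8 = 2151/64

σ = √(2151/64) ≈ 5.7974


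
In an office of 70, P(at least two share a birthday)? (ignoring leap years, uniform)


P(all different) = Π(365-i)/365 for i=0..69
= 0.000840
P(match) = 1 - 0.000840 = 0.999160

P ≈ 0.9992 ≈ 99.92%


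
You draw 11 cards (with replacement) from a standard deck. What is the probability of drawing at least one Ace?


P(not a Ace) = 48/52 = 12/13
P(none in 11 draws) = (12/13)^11 = 743008370688/1792160394037
P(≥1 Ace) = 1 - 743008370688/1792160394037 = 1049152023349/1792160394037

P = 1049152023349/1792160394037 ≈ 58.54%


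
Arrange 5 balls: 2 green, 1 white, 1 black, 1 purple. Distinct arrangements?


5!/(2!×1!×1!×1!) = 60

60


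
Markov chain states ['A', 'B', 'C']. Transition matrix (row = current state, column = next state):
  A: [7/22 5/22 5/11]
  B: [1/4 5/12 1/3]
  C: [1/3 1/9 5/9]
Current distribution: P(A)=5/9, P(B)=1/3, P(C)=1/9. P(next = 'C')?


P(next=C) = Σᵢ P(now=i)×P(i→C)
= 5/9×5/11 + 1/3×1/3 + 1/9×5/9
= 25/99 + 1/9 + 5/81 = 379/891

P = 379/891 ≈ 0.4254


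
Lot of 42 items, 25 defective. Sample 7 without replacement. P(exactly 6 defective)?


Hypergeometric: C(25,6)×C(17,1)/C(42,7)
= 177100×17/26978328 = 752675/6744582

P(X=6) = 752675/6744582 ≈ 11.16%


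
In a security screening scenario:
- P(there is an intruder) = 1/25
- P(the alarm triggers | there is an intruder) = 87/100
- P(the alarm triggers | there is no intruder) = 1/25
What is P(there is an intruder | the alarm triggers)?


Using Bayes' theorem:
P(A|B) = P(B|A)·P(A) / P(B)

P(the alarm triggers) = 87/100 × 1/25 + 1/25 × 24/25
= 87/2500 + 24/625 = 183/2500

P(there is an intruder|the alarm triggers) = (87/2500) / (183/2500) = 29/61

P(there is an intruder|the alarm triggers) = 29/61 ≈ 47.54%


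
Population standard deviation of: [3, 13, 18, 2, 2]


Mean = 38/5
  (3-38/5)²=529/25
  (13-38/5)²=729/25
  (18-38/5)²=2704/25
  (2-38/5)²=784/25
  (2-38/5)²=784/25
Σ(x-μ)² = 1106/5
σ² = (1106/5)/5 = 1106/25

σ = √(1106/25) ≈ 6.6513


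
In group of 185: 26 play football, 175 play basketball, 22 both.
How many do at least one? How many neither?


|A∪B| = 26+175-22 = 179
Neither = 185-179 = 6

At least one: 179; Neither: 6


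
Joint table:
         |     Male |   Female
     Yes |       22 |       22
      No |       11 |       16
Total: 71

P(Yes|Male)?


P(Yes|Male) = 22/(22+11) = 22/33 = 2/3

P = 2/3 ≈ 66.67%


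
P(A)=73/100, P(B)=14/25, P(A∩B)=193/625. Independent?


P(A)×P(B) = 511/1250
P(A∩B) = 193/625
Not equal → NOT independent

No, not independent


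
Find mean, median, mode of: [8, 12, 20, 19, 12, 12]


Sorted: [8, 12, 12, 12, 19, 20]
Mean = 83/6
Median = 12
Freq: {8: 1, 12: 3, 20: 1, 19: 1}
Mode: [12]

Mean=83/6, Median=12, Mode=12


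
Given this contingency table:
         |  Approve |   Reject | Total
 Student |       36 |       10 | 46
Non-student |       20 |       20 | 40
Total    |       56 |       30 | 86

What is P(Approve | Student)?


P(Approve | Student) = 36/(36+10) = 36/46 = 18/23

P(Approve|Student) = 18/23 ≈ 78.26%


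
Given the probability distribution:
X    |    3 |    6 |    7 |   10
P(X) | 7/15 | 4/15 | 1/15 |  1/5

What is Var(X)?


E[X] = 82/15
E[X²] = 556/15
Var(X) = E[X²] - (E[X])² = 556/15 - 6724/225 = 1616/225

Var(X) = 1616/225 ≈ 7.1822


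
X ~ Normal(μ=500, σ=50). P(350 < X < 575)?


z₁=(350-500)/50=-3.0, z₂=(575-500)/50=1.5
P = Φ(1.5) - Φ(-3.0) = 0.933193 - 0.001350 = 0.931843 ≈ 0.9318

P(350 < X < 575) ≈ 0.9318


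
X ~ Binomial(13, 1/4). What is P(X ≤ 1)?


P(X ≤ 1) = Σ P(X=i) for i=0..1
P(X=0) = 1594323/67108864
P(X=1) = 6908733/67108864
Sum = 531441/4194304

P(X ≤ 1) = 531441/4194304 ≈ 12.67%


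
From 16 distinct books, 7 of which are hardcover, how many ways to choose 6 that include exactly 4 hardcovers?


Choose 4 of the 7 hardcovers and 2 of the other 9 books:
C(7,4)×C(9,2) = 35×36 = 1260

1260


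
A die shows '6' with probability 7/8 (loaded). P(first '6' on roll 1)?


Geometric: P(X=1) = (1-p)^(k-1)×p = (1/8)^0×7/8 = 7/8

P(X=1) = 7/8 ≈ 87.50%


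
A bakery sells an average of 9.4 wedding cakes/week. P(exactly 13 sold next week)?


Poisson(λ=9.4): P(X=13) = e^(-λ)×λ^k/k!
= e^(-9.4) × 9.4^13 / 13!
≈ 8.272406556e-05 × 4.47365095925e+12 / 6227020800 ≈ 0.059431

P(X=13) ≈ 0.059431 ≈ 5.94%


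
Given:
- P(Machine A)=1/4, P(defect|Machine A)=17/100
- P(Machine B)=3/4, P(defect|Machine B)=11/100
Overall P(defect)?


P(B) = Σ P(B|Aᵢ)×P(Aᵢ)
  17/100×1/4 = 17/400
  11/100×3/4 = 33/400
Sum = 1/8

P(defect) = 1/8 ≈ 12.50%


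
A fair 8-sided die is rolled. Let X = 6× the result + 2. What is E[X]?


E[die] = (1+8)/2 = 9/2
E[X] = 6×9/2 + 2 = 29

E[X] = 29


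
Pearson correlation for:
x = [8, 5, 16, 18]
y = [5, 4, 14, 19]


n=4, Σx=47, Σy=42, Σxy=626, Σx²=669, Σy²=598
r = (4×626 - 47×42)/√((4×669 - 47²)(4×598 - 42²))
= 530/√(467×628) = 530/√293276 ≈ 530/541.5496 ≈ 0.9787

r ≈ 0.9787


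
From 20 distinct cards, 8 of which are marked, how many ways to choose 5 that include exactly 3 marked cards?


Choose 3 of the 8 marked cards and 2 of the other 12 cards:
C(8,3)×C(12,2) = 56×66 = 3696

3696


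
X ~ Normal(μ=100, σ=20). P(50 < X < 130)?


z₁=(50-100)/20=-2.5, z₂=(130-100)/20=1.5
P = Φ(1.5) - Φ(-2.5) = 0.933193 - 0.006210 = 0.926983 ≈ 0.9270

P(50 < X < 130) ≈ 0.9270


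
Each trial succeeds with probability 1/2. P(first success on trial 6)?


Geometric: P(X=6) = (1-p)^(k-1)×p = (1/2)^5×1/2 = 1/64

P(X=6) = 1/64 ≈ 1.56%


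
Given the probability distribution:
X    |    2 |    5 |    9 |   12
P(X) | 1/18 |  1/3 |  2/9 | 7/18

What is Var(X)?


E[X] = 76/9
E[X²] = 743/9
Var(X) = E[X²] - (E[X])² = 743/9 - 5776/81 = 911/81

Var(X) = 911/81 ≈ 11.2469


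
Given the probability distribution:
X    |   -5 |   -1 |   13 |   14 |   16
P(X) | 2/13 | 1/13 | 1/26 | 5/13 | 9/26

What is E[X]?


E[X] = Σ x·P(X=x)
= (-5)×(2/13) + (-1)×(1/13) + (13)×(1/26) + (14)×(5/13) + (16)×(9/26)
= 275/26

E[X] = 275/26


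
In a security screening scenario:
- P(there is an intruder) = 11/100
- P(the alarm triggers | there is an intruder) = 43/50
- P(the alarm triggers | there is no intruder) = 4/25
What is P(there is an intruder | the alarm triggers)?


Using Bayes' theorem:
P(A|B) = P(B|A)·P(A) / P(B)

P(the alarm triggers) = 43/50 × 11/100 + 4/25 × 89/100
= 473/5000 + 89/625 = 237/1000

P(there is an intruder|the alarm triggers) = (473/5000) / (237/1000) = 473/1185

P(there is an intruder|the alarm triggers) = 473/1185 ≈ 39.92%


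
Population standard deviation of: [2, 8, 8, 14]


Mean = 32/4 = 8
  (2-8)²=36
  (8-8)²=0
  (8-8)²=0
  (14-8)²=36
Σ(x-μ)² = 72
σ² = 72/4 = 18

σ = √(18) ≈ 4.2426


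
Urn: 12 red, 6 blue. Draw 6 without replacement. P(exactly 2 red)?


Hypergeometric: C(12,2)×C(6,4)/C(18,6)
= 66×15/18564 = 165/3094

P(X=2) = 165/3094 ≈ 5.33%


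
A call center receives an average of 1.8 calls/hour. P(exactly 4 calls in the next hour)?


Poisson(λ=1.8): P(X=4) = e^(-λ)×λ^k/k!
= e^(-1.8) × 1.8^4 / 4!
≈ 0.1652988882 × 10.4976 / 24 ≈ 0.072302

P(X=4) ≈ 0.072302 ≈ 7.23%


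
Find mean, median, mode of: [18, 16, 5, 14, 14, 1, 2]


Sorted: [1, 2, 5, 14, 14, 16, 18]
Mean = 70/7 = 10
Median = 14
Freq: {18: 1, 16: 1, 5: 1, 14: 2, 1: 1, 2: 1}
Mode: [14]

Mean=10, Median=14, Mode=14


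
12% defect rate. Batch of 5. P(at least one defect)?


P(all good) = (22/25)^5 = 5153632/9765625
P(≥1 defect) = 4611993/9765625

P = 4611993/9765625 ≈ 47.23%


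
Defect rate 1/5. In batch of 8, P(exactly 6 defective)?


Binomial: P(X=6) = C(8,6)×p^6×(1-p)^2
= 28 × 1/15625 × 16/25 = 448/390625

P(X=6) = 448/390625 ≈ 0.11%


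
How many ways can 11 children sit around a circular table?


Circular arrangements of 11 distinct objects: fix one position to break rotational symmetry.
(n-1)! = 10! = 3628800

3628800


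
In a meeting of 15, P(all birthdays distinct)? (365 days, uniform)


P(all different) = Π(365-i)/365 for i=0..14
= (365/365)×(364/365)×...×(351/365)
= 0.747099

P ≈ 0.7471 ≈ 74.71%


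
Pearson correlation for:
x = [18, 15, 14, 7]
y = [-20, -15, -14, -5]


n=4, Σx=54, Σy=-54, Σxy=-816, Σx²=794, Σy²=846
r = (4×(-816) - 54×(-54))/√((4×794 - 54²)(4×846 - (-54)²))
= -348/√(260×468) = -348/√121680 ≈ -348/348.8266 ≈ -0.9976

r ≈ -0.9976


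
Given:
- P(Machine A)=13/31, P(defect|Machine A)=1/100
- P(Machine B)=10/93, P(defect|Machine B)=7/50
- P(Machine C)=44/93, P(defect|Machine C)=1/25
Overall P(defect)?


P(B) = Σ P(B|Aᵢ)×P(Aᵢ)
  1/100×13/31 = 13/3100
  7/50×10/93 = 7/465
  1/25×44/93 = 44/2325
Sum = 71/1860

P(defect) = 71/1860 ≈ 3.82%


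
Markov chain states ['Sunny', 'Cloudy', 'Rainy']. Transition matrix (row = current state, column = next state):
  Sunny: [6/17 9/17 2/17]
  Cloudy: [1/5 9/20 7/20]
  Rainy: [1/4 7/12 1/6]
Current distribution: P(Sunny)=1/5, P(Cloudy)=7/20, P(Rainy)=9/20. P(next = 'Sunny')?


P(next=Sunny) = Σᵢ P(now=i)×P(i→Sunny)
= 1/5×6/17 + 7/20×1/5 + 9/20×1/4
= 6/85 + 7/100 + 9/80 = 1721/6800

P = 1721/6800 ≈ 0.2531


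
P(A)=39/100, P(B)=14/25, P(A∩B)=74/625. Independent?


P(A)×P(B) = 273/1250
P(A∩B) = 74/625
Not equal → NOT independent

No, not independent


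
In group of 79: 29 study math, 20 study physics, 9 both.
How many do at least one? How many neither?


|A∪B| = 29+20-9 = 40
Neither = 79-40 = 39

At least one: 40; Neither: 39


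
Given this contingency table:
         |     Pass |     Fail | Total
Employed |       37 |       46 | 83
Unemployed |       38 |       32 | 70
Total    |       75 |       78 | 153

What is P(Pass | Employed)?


P(Pass | Employed) = 37/(37+46) = 37/83

P(Pass|Employed) = 37/83 ≈ 44.58%


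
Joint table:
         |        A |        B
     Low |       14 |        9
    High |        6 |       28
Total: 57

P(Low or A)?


P(Low∨A) = P(Low) + P(A) - P(Low∧A)
= (23 + 20 - 14)/57 = 29/57

P = 29/57 ≈ 50.88%


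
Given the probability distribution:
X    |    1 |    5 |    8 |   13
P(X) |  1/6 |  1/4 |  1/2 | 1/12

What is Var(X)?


E[X] = 13/2
E[X²] = 105/2
Var(X) = E[X²] - (E[X])² = 105/2 - 169/4 = 41/4

Var(X) = 41/4 ≈ 10.2500


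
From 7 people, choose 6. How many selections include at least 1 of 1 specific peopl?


Complement: C(7,6) - C(6,6) = 7 - 1 = 6

6


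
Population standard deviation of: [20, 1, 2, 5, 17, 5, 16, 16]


Mean = 82/8 = 41/4
  (20-41/4)²=1521/16
  (1-41/4)²=1369/16
  (2-41/4)²=1089/16
  (5-41/4)²=441/16
  (17-41/4)²=729/16
  (5-41/4)²=441/16
  (16-41/4)²=529/16
  (16-41/4)²=529/16
Σ(x-μ)² = 831/2
σ² = (831/2)/8 = 831/16

σ = √(831/16) ≈ 7.2068


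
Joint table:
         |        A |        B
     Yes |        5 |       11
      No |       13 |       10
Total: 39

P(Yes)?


P(Yes) = (5+11)/39 = 16/39

P(Yes) = 16/39 ≈ 41.03%


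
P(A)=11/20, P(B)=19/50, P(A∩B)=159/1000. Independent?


P(A)×P(B) = 209/1000
P(A∩B) = 159/1000
Not equal → NOT independent

No, not independent


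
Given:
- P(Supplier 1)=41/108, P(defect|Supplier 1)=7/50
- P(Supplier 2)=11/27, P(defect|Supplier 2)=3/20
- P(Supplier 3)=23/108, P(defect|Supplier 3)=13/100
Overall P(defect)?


P(B) = Σ P(B|Aᵢ)×P(Aᵢ)
  7/50×41/108 = 287/5400
  3/20×11/27 = 11/180
  13/100×23/108 = 299/10800
Sum = 511/3600

P(defect) = 511/3600 ≈ 14.19%


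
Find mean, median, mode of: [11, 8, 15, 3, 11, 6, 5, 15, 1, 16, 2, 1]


Sorted: [1, 1, 2, 3, 5, 6, 8, 11, 11, 15, 15, 16]
Mean = 94/12 = 47/6
Median = 7
Freq: {11: 2, 8: 1, 15: 2, 3: 1, 6: 1, 5: 1, 1: 2, 16: 1, 2: 1}
Mode: [1, 11, 15]

Mean=47/6, Median=7, Mode=[1, 11, 15]


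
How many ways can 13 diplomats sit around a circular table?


Circular arrangements of 13 distinct objects: fix one position to break rotational symmetry.
(n-1)! = 12! = 479001600

479001600


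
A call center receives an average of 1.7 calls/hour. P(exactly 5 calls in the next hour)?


Poisson(λ=1.7): P(X=5) = e^(-λ)×λ^k/k!
= e^(-1.7) × 1.7^5 / 5!
≈ 0.1826835241 × 14.19857 / 120 ≈ 0.021615

P(X=5) ≈ 0.021615 ≈ 2.16%


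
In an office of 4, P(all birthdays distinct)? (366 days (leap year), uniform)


P(all different) = Π(366-i)/366 for i=0..3
= (366/366)×(365/366)×...×(363/366)
= 0.983689

P ≈ 0.9837 ≈ 98.37%


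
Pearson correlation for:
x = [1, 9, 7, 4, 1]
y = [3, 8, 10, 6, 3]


n=5, Σx=22, Σy=30, Σxy=172, Σx²=148, Σy²=218
r = (5×172 - 22×30)/√((5×148 - 22²)(5×218 - 30²))
= 200/√(256×190) = 200/√48640 ≈ 200/220.5448 ≈ 0.9068

r ≈ 0.9068


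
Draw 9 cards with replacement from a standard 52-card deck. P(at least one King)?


P(not a King) = 48/52 = 12/13
P(none in 9 draws) = (12/13)^9 = 5159780352/10604499373
P(≥1 King) = 1 - 5159780352/10604499373 = 5444719021/10604499373

P = 5444719021/10604499373 ≈ 51.34%


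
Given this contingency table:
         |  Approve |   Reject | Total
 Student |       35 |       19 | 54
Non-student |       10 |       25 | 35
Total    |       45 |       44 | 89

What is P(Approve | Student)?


P(Approve | Student) = 35/(35+19) = 35/54

P(Approve|Student) = 35/54 ≈ 64.81%


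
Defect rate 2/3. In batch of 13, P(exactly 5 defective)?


Binomial: P(X=5) = C(13,5)×p^5×(1-p)^8
= 1287 × 32/243 × 1/6561 = 4576/177147

P(X=5) = 4576/177147 ≈ 2.58%


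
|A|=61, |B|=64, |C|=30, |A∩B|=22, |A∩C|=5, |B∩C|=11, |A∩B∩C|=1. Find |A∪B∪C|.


|A∪B∪C| = 61+64+30-22-5-11+1 = 118

|A∪B∪C| = 118


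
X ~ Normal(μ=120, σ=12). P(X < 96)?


z = (96-120)/12 = -2.0
P(Z < -2.0) = 0.0228

P(X < 96) ≈ 0.0228


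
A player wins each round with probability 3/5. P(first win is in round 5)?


Geometric: P(X=5) = (1-p)^(k-1)×p = (2/5)^4×3/5 = 48/3125

P(X=5) = 48/3125 ≈ 1.54%


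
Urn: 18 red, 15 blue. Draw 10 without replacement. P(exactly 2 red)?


Hypergeometric: C(18,2)×C(15,8)/C(33,10)
= 153×6435/92561040 = 153/14384

P(X=2) = 153/14384 ≈ 1.06%


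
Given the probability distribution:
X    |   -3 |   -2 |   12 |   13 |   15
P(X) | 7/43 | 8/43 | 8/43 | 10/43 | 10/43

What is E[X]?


E[X] = Σ x·P(X=x)
= (-3)×(7/43) + (-2)×(8/43) + (12)×(8/43) + (13)×(10/43) + (15)×(10/43)
= 339/43

E[X] = 339/43


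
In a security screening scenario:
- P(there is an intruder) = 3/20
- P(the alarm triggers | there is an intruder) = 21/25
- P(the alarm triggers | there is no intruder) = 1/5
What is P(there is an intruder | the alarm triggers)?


Using Bayes' theorem:
P(A|B) = P(B|A)·P(A) / P(B)

P(the alarm triggers) = 21/25 × 3/20 + 1/5 × 17/20
= 63/500 + 17/100 = 37/125

P(there is an intruder|the alarm triggers) = (63/500) / (37/125) = 63/148

P(there is an intruder|the alarm triggers) = 63/148 ≈ 42.57%


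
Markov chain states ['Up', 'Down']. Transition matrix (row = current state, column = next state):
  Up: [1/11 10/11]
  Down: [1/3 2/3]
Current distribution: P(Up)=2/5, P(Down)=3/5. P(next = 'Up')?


P(next=Up) = Σᵢ P(now=i)×P(i→Up)
= 2/5×1/11 + 3/5×1/3
= 2/55 + 1/5 = 13/55

P = 13/55 ≈ 0.2364


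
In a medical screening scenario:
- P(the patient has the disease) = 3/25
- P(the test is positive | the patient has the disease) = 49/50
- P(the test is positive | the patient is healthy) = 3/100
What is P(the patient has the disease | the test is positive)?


Using Bayes' theorem:
P(A|B) = P(B|A)·P(A) / P(B)

P(the test is positive) = 49/50 × 3/25 + 3/100 × 22/25
= 147/1250 + 33/1250 = 18/125

P(the patient has the disease|the test is positive) = (147/1250) / (18/125) = 49/60

P(the patient has the disease|the test is positive) = 49/60 ≈ 81.67%


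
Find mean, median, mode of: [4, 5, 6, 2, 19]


Sorted: [2, 4, 5, 6, 19]
Mean = 36/5
Median = 5
Freq: {4: 1, 5: 1, 6: 1, 2: 1, 19: 1}
Mode: No mode

Mean=36/5, Median=5, Mode=No mode


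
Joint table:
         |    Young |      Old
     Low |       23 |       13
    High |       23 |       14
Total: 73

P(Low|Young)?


P(Low|Young) = 23/(23+23) = 23/46 = 1/2

P = 1/2 ≈ 50.00%


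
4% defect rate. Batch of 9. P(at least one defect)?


P(all good) = (24/25)^9 = 2641807540224/3814697265625
P(≥1 defect) = 1172889725401/3814697265625

P = 1172889725401/3814697265625 ≈ 30.75%


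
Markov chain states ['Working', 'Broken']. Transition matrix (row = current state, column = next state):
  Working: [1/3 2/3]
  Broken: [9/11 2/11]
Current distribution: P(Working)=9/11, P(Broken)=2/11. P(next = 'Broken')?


P(next=Broken) = Σᵢ P(now=i)×P(i→Broken)
= 9/11×2/3 + 2/11×2/11
= 6/11 + 4/121 = 70/121

P = 70/121 ≈ 0.5785


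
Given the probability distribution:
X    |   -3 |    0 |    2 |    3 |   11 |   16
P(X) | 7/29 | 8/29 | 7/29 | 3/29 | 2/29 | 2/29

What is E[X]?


E[X] = Σ x·P(X=x)
= (-3)×(7/29) + (0)×(8/29) + (2)×(7/29) + (3)×(3/29) + (11)×(2/29) + (16)×(2/29)
= 56/29

E[X] = 56/29


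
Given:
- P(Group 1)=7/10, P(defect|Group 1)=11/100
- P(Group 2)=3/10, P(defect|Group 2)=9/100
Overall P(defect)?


P(B) = Σ P(B|Aᵢ)×P(Aᵢ)
  11/100×7/10 = 77/1000
  9/100×3/10 = 27/1000
Sum = 13/125

P(defect) = 13/125 ≈ 10.40%


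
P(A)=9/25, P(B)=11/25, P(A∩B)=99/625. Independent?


P(A)×P(B) = 99/625
P(A∩B) = 99/625
Equal ✓ → Independent

Yes, independent


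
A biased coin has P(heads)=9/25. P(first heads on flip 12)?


Geometric: P(X=12) = (1-p)^(k-1)×p = (16/25)^11×9/25 = 158329674399744/59604644775390625

P(X=12) = 158329674399744/59604644775390625 ≈ 0.27%


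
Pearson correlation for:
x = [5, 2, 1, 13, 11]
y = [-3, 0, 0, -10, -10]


n=5, Σx=32, Σy=-23, Σxy=-255, Σx²=320, Σy²=209
r = (5×(-255) - 32×(-23))/√((5×320 - 32²)(5×209 - (-23)²))
= -539/√(576×516) = -539/√297216 ≈ -539/545.1752 ≈ -0.9887

r ≈ -0.9887


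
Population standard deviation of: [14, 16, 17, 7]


Mean = 54/4 = 27/2
  (14-27/2)²=1/4
  (16-27/2)²=25/4
  (17-27/2)²=49/4
  (7-27/2)²=169/4
Σ(x-μ)² = 61
σ² = 61/4

σ = √(61/4) ≈ 3.9051


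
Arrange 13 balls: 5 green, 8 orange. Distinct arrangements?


13!/(5!×8!) = 1287

1287


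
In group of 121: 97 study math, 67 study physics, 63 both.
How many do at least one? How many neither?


|A∪B| = 97+67-63 = 101
Neither = 121-101 = 20

At least one: 101; Neither: 20


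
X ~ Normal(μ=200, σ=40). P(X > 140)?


z = (140-200)/40 = -1.5
P(X > 140) = 1 - P(Z ≤ -1.5) = 1 - 0.0668 = 0.9332

P(X > 140) ≈ 0.9332


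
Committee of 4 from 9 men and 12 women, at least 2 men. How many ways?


Count by #men:
  2M,2W: C(9,2)×C(12,2)=2376
  3M,1W: C(9,3)×C(12,1)=1008
  4M,0W: C(9,4)×C(12,0)=126
Total = 3510

3510


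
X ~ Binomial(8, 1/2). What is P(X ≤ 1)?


P(X ≤ 1) = Σ P(X=i) for i=0..1
P(X=0) = 1/256
P(X=1) = 1/32
Sum = 9/256

P(X ≤ 1) = 9/256 ≈ 3.52%


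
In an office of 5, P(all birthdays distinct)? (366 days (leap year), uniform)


P(all different) = Π(366-i)/366 for i=0..4
= (366/366)×(365/366)×...×(362/366)
= 0.972938

P ≈ 0.9729 ≈ 97.29%


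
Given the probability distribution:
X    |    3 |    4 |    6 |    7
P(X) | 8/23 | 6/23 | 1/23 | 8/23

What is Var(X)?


E[X] = 110/23
E[X²] = 596/23
Var(X) = E[X²] - (E[X])² = 596/23 - 12100/529 = 1608/529

Var(X) = 1608/529 ≈ 3.0397


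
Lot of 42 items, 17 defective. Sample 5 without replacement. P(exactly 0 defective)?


Hypergeometric: C(17,0)×C(25,5)/C(42,5)
= 1×53130/850668 = 1265/20254

P(X=0) = 1265/20254 ≈ 6.25%


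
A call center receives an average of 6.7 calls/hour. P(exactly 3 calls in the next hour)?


Poisson(λ=6.7): P(X=3) = e^(-λ)×λ^k/k!
= e^(-6.7) × 6.7^3 / 3!
≈ 0.001230911903 × 300.763 / 6 ≈ 0.061702

P(X=3) ≈ 0.061702 ≈ 6.17%


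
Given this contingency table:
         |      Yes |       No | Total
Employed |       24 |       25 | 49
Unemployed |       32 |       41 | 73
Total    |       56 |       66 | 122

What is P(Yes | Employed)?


P(Yes | Employed) = 24/(24+25) = 24/49

P(Yes|Employed) = 24/49 ≈ 48.98%


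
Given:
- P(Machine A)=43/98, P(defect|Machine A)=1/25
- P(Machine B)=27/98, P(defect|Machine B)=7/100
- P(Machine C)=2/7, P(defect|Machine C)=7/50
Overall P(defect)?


P(B) = Σ P(B|Aᵢ)×P(Aᵢ)
  1/25×43/98 = 43/2450
  7/100×27/98 = 27/1400
  7/50×2/7 = 1/25
Sum = 753/9800

P(defect) = 753/9800 ≈ 7.68%


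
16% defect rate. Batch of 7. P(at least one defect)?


P(all good) = (21/25)^7 = 1801088541/6103515625
P(≥1 defect) = 4302427084/6103515625

P = 4302427084/6103515625 ≈ 70.49%


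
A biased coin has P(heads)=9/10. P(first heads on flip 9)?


Geometric: P(X=9) = (1-p)^(k-1)×p = (1/10)^8×9/10 = 9/1000000000

P(X=9) = 9/1000000000 ≈ 0.00%


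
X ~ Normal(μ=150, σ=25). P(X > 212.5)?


z = (212.5-150)/25 = 2.5
P(X > 212.5) = 1 - P(Z ≤ 2.5) = 1 - 0.9938 = 0.0062

P(X > 212.5) ≈ 0.0062


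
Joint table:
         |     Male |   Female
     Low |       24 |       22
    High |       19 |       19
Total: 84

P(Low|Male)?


P(Low|Male) = 24/(24+19) = 24/43

P = 24/43 ≈ 55.81%


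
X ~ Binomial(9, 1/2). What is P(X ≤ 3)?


P(X ≤ 3) = Σ P(X=i) for i=0..3
P(X=0) = 1/512
P(X=1) = 9/512
P(X=2) = 9/128
P(X=3) = 21/128
Sum = 65/256

P(X ≤ 3) = 65/256 ≈ 25.39%


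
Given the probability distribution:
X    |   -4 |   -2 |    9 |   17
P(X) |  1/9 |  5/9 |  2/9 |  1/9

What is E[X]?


E[X] = Σ x·P(X=x)
= (-4)×(1/9) + (-2)×(5/9) + (9)×(2/9) + (17)×(1/9)
= 7/3

E[X] = 7/3


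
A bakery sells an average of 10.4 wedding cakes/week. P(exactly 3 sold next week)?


Poisson(λ=10.4): P(X=3) = e^(-λ)×λ^k/k!
= e^(-10.4) × 10.4^3 / 3!
≈ 3.043248301e-05 × 1124.864 / 6 ≈ 0.005705

P(X=3) ≈ 0.005705 ≈ 0.57%


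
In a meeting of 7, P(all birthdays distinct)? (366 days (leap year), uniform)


P(all different) = Π(366-i)/366 for i=0..6
= (366/366)×(365/366)×...×(360/366)
= 0.943914

P ≈ 0.9439 ≈ 94.39%


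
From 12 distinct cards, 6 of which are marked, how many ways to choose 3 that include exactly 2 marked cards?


Choose 2 of the 6 marked cards and 1 of the other 6 cards:
C(6,2)×C(6,1) = 15×6 = 90

90


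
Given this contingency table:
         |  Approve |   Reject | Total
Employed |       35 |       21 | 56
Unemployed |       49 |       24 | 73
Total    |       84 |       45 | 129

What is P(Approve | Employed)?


P(Approve | Employed) = 35/(35+21) = 35/56 = 5/8

P(Approve|Employed) = 5/8 ≈ 62.50%


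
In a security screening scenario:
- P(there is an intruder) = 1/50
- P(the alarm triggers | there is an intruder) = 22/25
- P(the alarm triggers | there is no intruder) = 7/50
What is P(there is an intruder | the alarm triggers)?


Using Bayes' theorem:
P(A|B) = P(B|A)·P(A) / P(B)

P(the alarm triggers) = 22/25 × 1/50 + 7/50 × 49/50
= 11/625 + 343/2500 = 387/2500

P(there is an intruder|the alarm triggers) = (11/625) / (387/2500) = 44/387

P(there is an intruder|the alarm triggers) = 44/387 ≈ 11.37%


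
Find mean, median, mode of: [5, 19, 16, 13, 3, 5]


Sorted: [3, 5, 5, 13, 16, 19]
Mean = 61/6
Median = 9
Freq: {5: 2, 19: 1, 16: 1, 13: 1, 3: 1}
Mode: [5]

Mean=61/6, Median=9, Mode=5


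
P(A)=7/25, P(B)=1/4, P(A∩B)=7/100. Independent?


P(A)×P(B) = 7/100
P(A∩B) = 7/100
Equal ✓ → Independent

Yes, independent


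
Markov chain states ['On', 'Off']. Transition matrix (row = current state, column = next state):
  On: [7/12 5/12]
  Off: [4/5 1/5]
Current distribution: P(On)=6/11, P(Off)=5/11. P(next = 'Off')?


P(next=Off) = Σᵢ P(now=i)×P(i→Off)
= 6/11×5/12 + 5/11×1/5
= 5/22 + 1/11 = 7/22

P = 7/22 ≈ 0.3182


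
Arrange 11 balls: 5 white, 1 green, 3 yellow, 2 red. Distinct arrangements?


11!/(5!×1!×3!×2!) = 27720

27720


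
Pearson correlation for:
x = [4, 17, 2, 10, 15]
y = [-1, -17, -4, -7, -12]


n=5, Σx=48, Σy=-41, Σxy=-551, Σx²=634, Σy²=499
r = (5×(-551) - 48×(-41))/√((5×634 - 48²)(5×499 - (-41)²))
= -787/√(866×814) = -787/√704924 ≈ -787/839.5975 ≈ -0.9374

r ≈ -0.9374


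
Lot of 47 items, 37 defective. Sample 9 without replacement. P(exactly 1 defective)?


Hypergeometric: C(37,1)×C(10,8)/C(47,9)
= 37×45/1362649145 = 333/272529829

P(X=1) = 333/272529829 ≈ 0.00%


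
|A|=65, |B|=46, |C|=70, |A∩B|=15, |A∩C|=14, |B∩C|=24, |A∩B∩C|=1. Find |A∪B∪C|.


|A∪B∪C| = 65+46+70-15-14-24+1 = 129

|A∪B∪C| = 129


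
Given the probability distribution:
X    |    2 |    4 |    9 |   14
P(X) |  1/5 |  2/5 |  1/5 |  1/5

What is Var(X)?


E[X] = 33/5
E[X²] = 313/5
Var(X) = E[X²] - (E[X])² = 313/5 - 1089/25 = 476/25

Var(X) = 476/25 ≈ 19.0400


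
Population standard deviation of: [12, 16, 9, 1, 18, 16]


Mean = 72/6 = 12
  (12-12)²=0
  (16-12)²=16
  (9-12)²=9
  (1-12)²=121
  (18-12)²=36
  (16-12)²=16
Σ(x-μ)² = 198
σ² = 198/6 = 33

σ = √(33) ≈ 5.7446


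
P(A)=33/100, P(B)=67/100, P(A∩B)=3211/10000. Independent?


P(A)×P(B) = 2211/10000
P(A∩B) = 3211/10000
Not equal → NOT independent

No, not independent


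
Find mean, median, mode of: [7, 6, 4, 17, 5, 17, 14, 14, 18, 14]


Sorted: [4, 5, 6, 7, 14, 14, 14, 17, 17, 18]
Mean = 116/10 = 58/5
Median = 14
Freq: {7: 1, 6: 1, 4: 1, 17: 2, 5: 1, 14: 3, 18: 1}
Mode: [14]

Mean=58/5, Median=14, Mode=14


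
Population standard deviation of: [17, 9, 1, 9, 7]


Mean = 43/5
  (17-43/5)²=1764/25
  (9-43/5)²=4/25
  (1-43/5)²=1444/25
  (9-43/5)²=4/25
  (7-43/5)²=64/25
Σ(x-μ)² = 656/5
σ² = (656/5)/5 = 656/25

σ = √(656/25) ≈ 5.1225


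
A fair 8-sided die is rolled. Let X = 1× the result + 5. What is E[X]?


E[die] = (1+8)/2 = 9/2
E[X] = 1×9/2 + 5 = 19/2

E[X] = 19/2


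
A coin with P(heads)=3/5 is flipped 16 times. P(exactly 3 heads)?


Binomial: P(X=3) = C(16,3)×p^3×(1-p)^13
= 560 × 27/125 × 8192/1220703125 = 24772608/30517578125

P(X=3) = 24772608/30517578125 ≈ 0.08%


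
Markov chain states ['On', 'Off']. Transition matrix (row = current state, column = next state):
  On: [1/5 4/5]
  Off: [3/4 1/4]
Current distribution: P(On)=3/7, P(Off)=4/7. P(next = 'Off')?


P(next=Off) = Σᵢ P(now=i)×P(i→Off)
= 3/7×4/5 + 4/7×1/4
= 12/35 + 1/7 = 17/35

P = 17/35 ≈ 0.4857


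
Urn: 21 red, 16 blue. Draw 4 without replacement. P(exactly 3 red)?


Hypergeometric: C(21,3)×C(16,1)/C(37,4)
= 1330×16/66045 = 608/1887

P(X=3) = 608/1887 ≈ 32.22%


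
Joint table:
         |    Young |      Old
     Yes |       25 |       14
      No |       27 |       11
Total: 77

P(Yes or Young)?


P(Yes∨Young) = P(Yes) + P(Young) - P(Yes∧Young)
= (39 + 52 - 25)/77 = 66/77 = 6/7

P = 6/7 ≈ 85.71%


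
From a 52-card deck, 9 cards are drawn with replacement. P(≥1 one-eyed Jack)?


P(not a one-eyed Jack) = 50/52 = 25/26
P(none in 9 draws) = (25/26)^9 = 3814697265625/5429503678976
P(≥1 one-eyed Jack) = 1 - 3814697265625/5429503678976 = 1614806413351/5429503678976

P = 1614806413351/5429503678976 ≈ 29.74%


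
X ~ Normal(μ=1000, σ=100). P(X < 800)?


z = (800-1000)/100 = -2.0
P(Z < -2.0) = 0.0228

P(X < 800) ≈ 0.0228


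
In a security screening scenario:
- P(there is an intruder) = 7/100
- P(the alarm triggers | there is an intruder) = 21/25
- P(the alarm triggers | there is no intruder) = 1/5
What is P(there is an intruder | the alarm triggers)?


Using Bayes' theorem:
P(A|B) = P(B|A)·P(A) / P(B)

P(the alarm triggers) = 21/25 × 7/100 + 1/5 × 93/100
= 147/2500 + 93/500 = 153/625

P(there is an intruder|the alarm triggers) = (147/2500) / (153/625) = 49/204

P(there is an intruder|the alarm triggers) = 49/204 ≈ 24.02%


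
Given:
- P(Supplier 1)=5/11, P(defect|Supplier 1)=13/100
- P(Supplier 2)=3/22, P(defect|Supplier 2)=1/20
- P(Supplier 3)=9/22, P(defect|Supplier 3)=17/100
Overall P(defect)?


P(B) = Σ P(B|Aᵢ)×P(Aᵢ)
  13/100×5/11 = 13/220
  1/20×3/22 = 3/440
  17/100×9/22 = 153/2200
Sum = 149/1100

P(defect) = 149/1100 ≈ 13.55%


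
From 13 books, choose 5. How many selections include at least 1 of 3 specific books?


Complement: C(13,5) - C(10,5) = 1287 - 252 = 1035

1035


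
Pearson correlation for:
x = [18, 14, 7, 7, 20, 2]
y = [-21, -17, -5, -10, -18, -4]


n=6, Σx=68, Σy=-75, Σxy=-1089, Σx²=1022, Σy²=1195
r = (6×(-1089) - 68×(-75))/√((6×1022 - 68²)(6×1195 - (-75)²))
= -1434/√(1508×1545) = -1434/√2329860 ≈ -1434/1526.3879 ≈ -0.9395

r ≈ -0.9395


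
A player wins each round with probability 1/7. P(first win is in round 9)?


Geometric: P(X=9) = (1-p)^(k-1)×p = (6/7)^8×1/7 = 1679616/40353607

P(X=9) = 1679616/40353607 ≈ 4.16%


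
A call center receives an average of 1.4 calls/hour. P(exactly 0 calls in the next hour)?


Poisson(λ=1.4): P(X=0) = e^(-λ)×λ^k/k!
= e^(-1.4) × 1.4^0 / 0!
≈ 0.2465969639 × 1 / 1 ≈ 0.246597

P(X=0) ≈ 0.246597 ≈ 24.66%


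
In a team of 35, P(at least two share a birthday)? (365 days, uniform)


P(all different) = Π(365-i)/365 for i=0..34
= 0.185617
P(match) = 1 - 0.185617 = 0.814383

P ≈ 0.8144 ≈ 81.44%


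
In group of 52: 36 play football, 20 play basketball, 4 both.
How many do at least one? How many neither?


|A∪B| = 36+20-4 = 52
Neither = 52-52 = 0

At least one: 52; Neither: 0


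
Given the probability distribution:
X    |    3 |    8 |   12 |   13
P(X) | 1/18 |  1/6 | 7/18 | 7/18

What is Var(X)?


E[X] = 101/9
E[X²] = 1196/9
Var(X) = E[X²] - (E[X])² = 1196/9 - 10201/81 = 563/81

Var(X) = 563/81 ≈ 6.9506


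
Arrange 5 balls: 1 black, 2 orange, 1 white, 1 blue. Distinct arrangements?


5!/(1!×2!×1!×1!) = 60

60


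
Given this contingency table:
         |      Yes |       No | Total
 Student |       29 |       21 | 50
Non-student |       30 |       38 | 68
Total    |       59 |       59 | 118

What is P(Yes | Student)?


P(Yes | Student) = 29/(29+21) = 29/50

P(Yes|Student) = 29/50 ≈ 58.00%


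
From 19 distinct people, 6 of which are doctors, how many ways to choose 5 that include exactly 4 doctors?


Choose 4 of the 6 doctors and 1 of the other 13 people:
C(6,4)×C(13,1) = 15×13 = 195

195


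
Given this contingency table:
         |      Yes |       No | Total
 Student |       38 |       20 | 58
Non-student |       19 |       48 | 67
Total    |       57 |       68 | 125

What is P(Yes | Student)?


P(Yes | Student) = 38/(38+20) = 38/58 = 19/29

P(Yes|Student) = 19/29 ≈ 65.52%


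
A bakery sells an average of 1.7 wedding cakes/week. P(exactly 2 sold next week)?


Poisson(λ=1.7): P(X=2) = e^(-λ)×λ^k/k!
= e^(-1.7) × 1.7^2 / 2!
≈ 0.1826835241 × 2.89 / 2 ≈ 0.263978

P(X=2) ≈ 0.263978 ≈ 26.40%


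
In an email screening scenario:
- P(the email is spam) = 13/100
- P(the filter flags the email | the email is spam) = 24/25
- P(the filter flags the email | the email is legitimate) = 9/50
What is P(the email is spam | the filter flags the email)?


Using Bayes' theorem:
P(A|B) = P(B|A)·P(A) / P(B)

P(the filter flags the email) = 24/25 × 13/100 + 9/50 × 87/100
= 78/625 + 783/5000 = 1407/5000

P(the email is spam|the filter flags the email) = (78/625) / (1407/5000) = 208/469

P(the email is spam|the filter flags the email) = 208/469 ≈ 44.35%


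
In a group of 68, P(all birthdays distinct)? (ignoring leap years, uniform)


P(all different) = Π(365-i)/365 for i=0..67
= (365/365)×(364/365)×...×(298/365)
= 0.001274

P ≈ 0.0013 ≈ 0.13%


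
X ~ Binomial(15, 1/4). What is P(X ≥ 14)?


P(X ≥ 14) = Σ P(X=i) for i=14..15
P(X=14) = 45/1073741824
P(X=15) = 1/1073741824
Sum = 23/536870912

P(X ≥ 14) = 23/536870912 ≈ 0.00%


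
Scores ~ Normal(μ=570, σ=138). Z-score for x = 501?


z = (x - μ)/σ = (501 - 570)/138 = -0.5

z = -0.5


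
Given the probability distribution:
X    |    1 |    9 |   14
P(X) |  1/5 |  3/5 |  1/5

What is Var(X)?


E[X] = 42/5
E[X²] = 88
Var(X) = E[X²] - (E[X])² = 88 - 1764/25 = 436/25

Var(X) = 436/25 ≈ 17.4400


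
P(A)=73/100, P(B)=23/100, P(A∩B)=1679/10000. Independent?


P(A)×P(B) = 1679/10000
P(A∩B) = 1679/10000
Equal ✓ → Independent

Yes, independent


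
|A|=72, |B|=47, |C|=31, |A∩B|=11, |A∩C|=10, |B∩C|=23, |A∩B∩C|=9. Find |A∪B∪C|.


|A∪B∪C| = 72+47+31-11-10-23+9 = 115

|A∪B∪C| = 115


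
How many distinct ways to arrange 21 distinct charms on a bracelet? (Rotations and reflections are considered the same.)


Free circular arrangements: rotations and reflections both identified.
(n-1)!/2 = 20!/2 = 2432902008176640000/2 = 1216451004088320000

1216451004088320000


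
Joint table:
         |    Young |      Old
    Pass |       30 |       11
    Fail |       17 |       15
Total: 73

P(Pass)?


P(Pass) = (30+11)/73 = 41/73

P(Pass) = 41/73 ≈ 56.16%


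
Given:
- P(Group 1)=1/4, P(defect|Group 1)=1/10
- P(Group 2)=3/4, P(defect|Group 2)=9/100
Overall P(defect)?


P(B) = Σ P(B|Aᵢ)×P(Aᵢ)
  1/10×1/4 = 1/40
  9/100×3/4 = 27/400
Sum = 37/400

P(defect) = 37/400 ≈ 9.25%


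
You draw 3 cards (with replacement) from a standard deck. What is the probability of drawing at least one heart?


P(not a heart) = 39/52 = 3/4
P(none in 3 draws) = (3/4)^3 = 27/64
P(≥1 heart) = 1 - 27/64 = 37/64

P = 37/64 ≈ 57.81%


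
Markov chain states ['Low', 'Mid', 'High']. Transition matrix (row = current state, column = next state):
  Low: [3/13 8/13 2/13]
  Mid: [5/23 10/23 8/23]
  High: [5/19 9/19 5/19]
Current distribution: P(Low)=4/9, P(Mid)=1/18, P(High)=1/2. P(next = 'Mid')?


P(next=Mid) = Σᵢ P(now=i)×P(i→Mid)
= 4/9×8/13 + 1/18×10/23 + 1/2×9/19
= 32/117 + 5/207 + 9/38 = 6073/11362

P = 6073/11362 ≈ 0.5345


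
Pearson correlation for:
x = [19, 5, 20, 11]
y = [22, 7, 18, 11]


n=4, Σx=55, Σy=58, Σxy=934, Σx²=907, Σy²=978
r = (4×934 - 55×58)/√((4×907 - 55²)(4×978 - 58²))
= 546/√(603×548) = 546/√330444 ≈ 546/574.8426 ≈ 0.9498

r ≈ 0.9498


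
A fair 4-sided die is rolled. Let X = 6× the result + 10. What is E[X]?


E[die] = (1+4)/2 = 5/2
E[X] = 6×5/2 + 10 = 25

E[X] = 25


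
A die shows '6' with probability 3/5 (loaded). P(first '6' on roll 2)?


Geometric: P(X=2) = (1-p)^(k-1)×p = (2/5)^1×3/5 = 6/25

P(X=2) = 6/25 ≈ 24.00%


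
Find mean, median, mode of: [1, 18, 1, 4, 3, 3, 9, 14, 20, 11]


Sorted: [1, 1, 3, 3, 4, 9, 11, 14, 18, 20]
Mean = 84/10 = 42/5
Median = 13/2
Freq: {1: 2, 18: 1, 4: 1, 3: 2, 9: 1, 14: 1, 20: 1, 11: 1}
Mode: [1, 3]

Mean=42/5, Median=13/2, Mode=[1, 3]


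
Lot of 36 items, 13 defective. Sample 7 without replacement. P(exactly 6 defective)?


Hypergeometric: C(13,6)×C(23,1)/C(36,7)
= 1716×23/8347680 = 299/63240

P(X=6) = 299/63240 ≈ 0.47%


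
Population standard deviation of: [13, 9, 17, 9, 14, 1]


Mean = 63/6 = 21/2
  (13-21/2)²=25/4
  (9-21/2)²=9/4
  (17-21/2)²=169/4
  (9-21/2)²=9/4
  (14-21/2)²=49/4
  (1-21/2)²=361/4
Σ(x-μ)² = 311/2
σ² = (311/2)/6 = 311/12

σ = √(311/12) ≈ 5.0908


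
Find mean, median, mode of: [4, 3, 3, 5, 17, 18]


Sorted: [3, 3, 4, 5, 17, 18]
Mean = 50/6 = 25/3
Median = 9/2
Freq: {4: 1, 3: 2, 5: 1, 17: 1, 18: 1}
Mode: [3]

Mean=25/3, Median=9/2, Mode=3


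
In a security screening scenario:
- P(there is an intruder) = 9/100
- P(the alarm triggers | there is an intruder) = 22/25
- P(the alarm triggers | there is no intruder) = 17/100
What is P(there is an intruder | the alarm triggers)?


Using Bayes' theorem:
P(A|B) = P(B|A)·P(A) / P(B)

P(the alarm triggers) = 22/25 × 9/100 + 17/100 × 91/100
= 99/1250 + 1547/10000 = 2339/10000

P(there is an intruder|the alarm triggers) = (99/1250) / (2339/10000) = 792/2339

P(there is an intruder|the alarm triggers) = 792/2339 ≈ 33.86%


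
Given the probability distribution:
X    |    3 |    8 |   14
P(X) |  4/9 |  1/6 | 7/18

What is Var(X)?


E[X] = 73/9
E[X²] = 818/9
Var(X) = E[X²] - (E[X])² = 818/9 - 5329/81 = 2033/81

Var(X) = 2033/81 ≈ 25.0988


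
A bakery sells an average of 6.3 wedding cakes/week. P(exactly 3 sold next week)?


Poisson(λ=6.3): P(X=3) = e^(-λ)×λ^k/k!
= e^(-6.3) × 6.3^3 / 3!
≈ 0.001836304777 × 250.047 / 6 ≈ 0.076527

P(X=3) ≈ 0.076527 ≈ 7.65%


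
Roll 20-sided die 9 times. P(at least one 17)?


P(no 17)^9 = (19/20)^9 = 322687697779/512000000000
P(≥1) = 1 - 322687697779/512000000000 = 189312302221/512000000000

P = 189312302221/512000000000 ≈ 36.98%


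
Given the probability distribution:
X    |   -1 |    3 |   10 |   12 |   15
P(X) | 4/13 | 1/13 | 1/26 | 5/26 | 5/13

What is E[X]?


E[X] = Σ x·P(X=x)
= (-1)×(4/13) + (3)×(1/13) + (10)×(1/26) + (12)×(5/26) + (15)×(5/13)
= 109/13

E[X] = 109/13


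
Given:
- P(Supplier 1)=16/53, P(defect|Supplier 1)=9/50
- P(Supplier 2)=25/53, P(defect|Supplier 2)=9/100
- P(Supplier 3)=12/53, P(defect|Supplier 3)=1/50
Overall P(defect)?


P(B) = Σ P(B|Aᵢ)×P(Aᵢ)
  9/50×16/53 = 72/1325
  9/100×25/53 = 9/212
  1/50×12/53 = 6/1325
Sum = 537/5300

P(defect) = 537/5300 ≈ 10.13%


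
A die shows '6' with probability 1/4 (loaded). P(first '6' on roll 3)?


Geometric: P(X=3) = (1-p)^(k-1)×p = (3/4)^2×1/4 = 9/64

P(X=3) = 9/64 ≈ 14.06%


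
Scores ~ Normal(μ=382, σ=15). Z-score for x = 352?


z = (x - μ)/σ = (352 - 382)/15 = -2.0

z = -2.0


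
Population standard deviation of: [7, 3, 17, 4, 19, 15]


Mean = 65/6
  (7-65/6)²=529/36
  (3-65/6)²=2209/36
  (17-65/6)²=1369/36
  (4-65/6)²=1681/36
  (19-65/6)²=2401/36
  (15-65/6)²=625/36
Σ(x-μ)² = 1469/6
σ² = (1469/6)/6 = 1469/36

σ = √(1469/36) ≈ 6.3879


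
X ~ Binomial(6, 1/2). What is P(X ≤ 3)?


P(X ≤ 3) = Σ P(X=i) for i=0..3
P(X=0) = 1/64
P(X=1) = 3/32
P(X=2) = 15/64
P(X=3) = 5/16
Sum = 21/32

P(X ≤ 3) = 21/32 ≈ 65.62%


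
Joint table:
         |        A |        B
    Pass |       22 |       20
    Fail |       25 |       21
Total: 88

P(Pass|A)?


P(Pass|A) = 22/(22+25) = 22/47

P = 22/47 ≈ 46.81%


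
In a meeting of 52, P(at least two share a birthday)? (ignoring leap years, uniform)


P(all different) = Π(365-i)/365 for i=0..51
= 0.021995
P(match) = 1 - 0.021995 = 0.978005

P ≈ 0.9780 ≈ 97.80%


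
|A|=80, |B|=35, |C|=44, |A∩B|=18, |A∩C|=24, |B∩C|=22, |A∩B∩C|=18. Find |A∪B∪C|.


|A∪B∪C| = 80+35+44-18-24-22+18 = 113

|A∪B∪C| = 113
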